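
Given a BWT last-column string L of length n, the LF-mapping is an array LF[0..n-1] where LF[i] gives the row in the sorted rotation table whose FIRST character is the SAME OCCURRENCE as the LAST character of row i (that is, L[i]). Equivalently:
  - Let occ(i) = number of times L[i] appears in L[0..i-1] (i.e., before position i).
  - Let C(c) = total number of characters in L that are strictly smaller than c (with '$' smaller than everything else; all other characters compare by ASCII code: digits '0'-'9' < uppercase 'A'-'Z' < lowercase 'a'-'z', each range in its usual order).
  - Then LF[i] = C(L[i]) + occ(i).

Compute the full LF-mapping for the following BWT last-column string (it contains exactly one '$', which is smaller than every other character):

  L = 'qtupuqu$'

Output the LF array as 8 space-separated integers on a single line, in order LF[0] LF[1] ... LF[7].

Answer: 2 4 5 1 6 3 7 0

Derivation:
Char counts: '$':1, 'p':1, 'q':2, 't':1, 'u':3
C (first-col start): C('$')=0, C('p')=1, C('q')=2, C('t')=4, C('u')=5
L[0]='q': occ=0, LF[0]=C('q')+0=2+0=2
L[1]='t': occ=0, LF[1]=C('t')+0=4+0=4
L[2]='u': occ=0, LF[2]=C('u')+0=5+0=5
L[3]='p': occ=0, LF[3]=C('p')+0=1+0=1
L[4]='u': occ=1, LF[4]=C('u')+1=5+1=6
L[5]='q': occ=1, LF[5]=C('q')+1=2+1=3
L[6]='u': occ=2, LF[6]=C('u')+2=5+2=7
L[7]='$': occ=0, LF[7]=C('$')+0=0+0=0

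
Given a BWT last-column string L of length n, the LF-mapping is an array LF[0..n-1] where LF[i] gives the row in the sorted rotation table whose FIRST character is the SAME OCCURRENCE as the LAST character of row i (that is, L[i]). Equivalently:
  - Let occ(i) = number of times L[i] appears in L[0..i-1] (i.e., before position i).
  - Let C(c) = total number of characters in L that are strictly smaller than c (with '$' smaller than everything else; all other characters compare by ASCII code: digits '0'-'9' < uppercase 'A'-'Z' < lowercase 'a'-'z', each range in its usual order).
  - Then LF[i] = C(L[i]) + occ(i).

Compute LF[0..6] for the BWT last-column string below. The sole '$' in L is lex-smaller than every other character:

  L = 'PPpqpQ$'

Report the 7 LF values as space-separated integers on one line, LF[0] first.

Char counts: '$':1, 'P':2, 'Q':1, 'p':2, 'q':1
C (first-col start): C('$')=0, C('P')=1, C('Q')=3, C('p')=4, C('q')=6
L[0]='P': occ=0, LF[0]=C('P')+0=1+0=1
L[1]='P': occ=1, LF[1]=C('P')+1=1+1=2
L[2]='p': occ=0, LF[2]=C('p')+0=4+0=4
L[3]='q': occ=0, LF[3]=C('q')+0=6+0=6
L[4]='p': occ=1, LF[4]=C('p')+1=4+1=5
L[5]='Q': occ=0, LF[5]=C('Q')+0=3+0=3
L[6]='$': occ=0, LF[6]=C('$')+0=0+0=0

Answer: 1 2 4 6 5 3 0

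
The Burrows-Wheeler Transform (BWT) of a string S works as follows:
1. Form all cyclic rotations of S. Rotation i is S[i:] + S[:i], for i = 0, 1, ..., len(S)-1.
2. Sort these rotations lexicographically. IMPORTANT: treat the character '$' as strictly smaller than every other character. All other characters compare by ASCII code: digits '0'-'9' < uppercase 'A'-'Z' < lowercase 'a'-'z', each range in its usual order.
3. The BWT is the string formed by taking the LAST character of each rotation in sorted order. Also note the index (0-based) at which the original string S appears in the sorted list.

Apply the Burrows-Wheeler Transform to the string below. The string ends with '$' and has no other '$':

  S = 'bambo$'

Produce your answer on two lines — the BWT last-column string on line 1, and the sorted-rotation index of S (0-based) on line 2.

All 6 rotations (rotation i = S[i:]+S[:i]):
  rot[0] = bambo$
  rot[1] = ambo$b
  rot[2] = mbo$ba
  rot[3] = bo$bam
  rot[4] = o$bamb
  rot[5] = $bambo
Sorted (with $ < everything):
  sorted[0] = $bambo  (last char: 'o')
  sorted[1] = ambo$b  (last char: 'b')
  sorted[2] = bambo$  (last char: '$')
  sorted[3] = bo$bam  (last char: 'm')
  sorted[4] = mbo$ba  (last char: 'a')
  sorted[5] = o$bamb  (last char: 'b')
Last column: ob$mab
Original string S is at sorted index 2

Answer: ob$mab
2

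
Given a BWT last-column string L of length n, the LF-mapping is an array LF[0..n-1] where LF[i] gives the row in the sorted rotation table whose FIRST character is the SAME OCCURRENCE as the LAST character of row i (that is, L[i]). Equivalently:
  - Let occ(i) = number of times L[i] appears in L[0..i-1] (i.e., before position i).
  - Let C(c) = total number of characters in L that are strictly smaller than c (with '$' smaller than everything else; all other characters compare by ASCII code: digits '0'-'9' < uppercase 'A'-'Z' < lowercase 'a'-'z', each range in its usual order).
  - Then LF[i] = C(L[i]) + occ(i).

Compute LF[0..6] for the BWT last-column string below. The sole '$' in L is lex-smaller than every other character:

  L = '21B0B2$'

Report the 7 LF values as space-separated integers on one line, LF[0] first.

Answer: 3 2 5 1 6 4 0

Derivation:
Char counts: '$':1, '0':1, '1':1, '2':2, 'B':2
C (first-col start): C('$')=0, C('0')=1, C('1')=2, C('2')=3, C('B')=5
L[0]='2': occ=0, LF[0]=C('2')+0=3+0=3
L[1]='1': occ=0, LF[1]=C('1')+0=2+0=2
L[2]='B': occ=0, LF[2]=C('B')+0=5+0=5
L[3]='0': occ=0, LF[3]=C('0')+0=1+0=1
L[4]='B': occ=1, LF[4]=C('B')+1=5+1=6
L[5]='2': occ=1, LF[5]=C('2')+1=3+1=4
L[6]='$': occ=0, LF[6]=C('$')+0=0+0=0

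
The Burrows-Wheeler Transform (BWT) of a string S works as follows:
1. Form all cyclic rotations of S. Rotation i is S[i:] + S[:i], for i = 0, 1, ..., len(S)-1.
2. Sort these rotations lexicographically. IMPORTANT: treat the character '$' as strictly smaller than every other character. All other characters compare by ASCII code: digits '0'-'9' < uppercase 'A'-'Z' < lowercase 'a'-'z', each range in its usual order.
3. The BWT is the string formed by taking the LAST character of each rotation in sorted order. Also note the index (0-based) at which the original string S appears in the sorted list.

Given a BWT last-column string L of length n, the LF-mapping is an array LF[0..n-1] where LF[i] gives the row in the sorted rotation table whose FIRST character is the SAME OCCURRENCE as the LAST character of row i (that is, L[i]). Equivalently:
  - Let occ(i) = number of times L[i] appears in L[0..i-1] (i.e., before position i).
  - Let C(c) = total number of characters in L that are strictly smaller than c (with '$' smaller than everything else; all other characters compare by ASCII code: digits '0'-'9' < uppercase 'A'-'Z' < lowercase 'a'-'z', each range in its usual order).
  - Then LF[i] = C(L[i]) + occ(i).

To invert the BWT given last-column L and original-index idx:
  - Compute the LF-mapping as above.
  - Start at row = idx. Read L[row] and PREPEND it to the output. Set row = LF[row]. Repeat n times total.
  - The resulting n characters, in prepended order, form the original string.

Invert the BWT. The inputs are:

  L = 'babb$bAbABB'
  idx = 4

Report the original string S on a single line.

LF mapping: 6 5 7 8 0 9 1 10 2 3 4
Walk LF starting at row 4, prepending L[row]:
  step 1: row=4, L[4]='$', prepend. Next row=LF[4]=0
  step 2: row=0, L[0]='b', prepend. Next row=LF[0]=6
  step 3: row=6, L[6]='A', prepend. Next row=LF[6]=1
  step 4: row=1, L[1]='a', prepend. Next row=LF[1]=5
  step 5: row=5, L[5]='b', prepend. Next row=LF[5]=9
  step 6: row=9, L[9]='B', prepend. Next row=LF[9]=3
  step 7: row=3, L[3]='b', prepend. Next row=LF[3]=8
  step 8: row=8, L[8]='A', prepend. Next row=LF[8]=2
  step 9: row=2, L[2]='b', prepend. Next row=LF[2]=7
  step 10: row=7, L[7]='b', prepend. Next row=LF[7]=10
  step 11: row=10, L[10]='B', prepend. Next row=LF[10]=4
Reversed output: BbbAbBbaAb$

Answer: BbbAbBbaAb$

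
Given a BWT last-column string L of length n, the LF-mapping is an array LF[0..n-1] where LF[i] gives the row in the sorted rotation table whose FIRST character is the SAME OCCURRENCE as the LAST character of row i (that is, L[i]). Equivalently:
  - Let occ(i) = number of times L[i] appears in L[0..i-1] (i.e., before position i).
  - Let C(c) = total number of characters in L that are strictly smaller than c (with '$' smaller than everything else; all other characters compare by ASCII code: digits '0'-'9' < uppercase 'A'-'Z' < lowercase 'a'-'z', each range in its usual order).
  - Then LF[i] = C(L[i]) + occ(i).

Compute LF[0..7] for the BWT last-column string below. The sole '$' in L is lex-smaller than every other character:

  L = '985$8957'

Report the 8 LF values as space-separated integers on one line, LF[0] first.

Char counts: '$':1, '5':2, '7':1, '8':2, '9':2
C (first-col start): C('$')=0, C('5')=1, C('7')=3, C('8')=4, C('9')=6
L[0]='9': occ=0, LF[0]=C('9')+0=6+0=6
L[1]='8': occ=0, LF[1]=C('8')+0=4+0=4
L[2]='5': occ=0, LF[2]=C('5')+0=1+0=1
L[3]='$': occ=0, LF[3]=C('$')+0=0+0=0
L[4]='8': occ=1, LF[4]=C('8')+1=4+1=5
L[5]='9': occ=1, LF[5]=C('9')+1=6+1=7
L[6]='5': occ=1, LF[6]=C('5')+1=1+1=2
L[7]='7': occ=0, LF[7]=C('7')+0=3+0=3

Answer: 6 4 1 0 5 7 2 3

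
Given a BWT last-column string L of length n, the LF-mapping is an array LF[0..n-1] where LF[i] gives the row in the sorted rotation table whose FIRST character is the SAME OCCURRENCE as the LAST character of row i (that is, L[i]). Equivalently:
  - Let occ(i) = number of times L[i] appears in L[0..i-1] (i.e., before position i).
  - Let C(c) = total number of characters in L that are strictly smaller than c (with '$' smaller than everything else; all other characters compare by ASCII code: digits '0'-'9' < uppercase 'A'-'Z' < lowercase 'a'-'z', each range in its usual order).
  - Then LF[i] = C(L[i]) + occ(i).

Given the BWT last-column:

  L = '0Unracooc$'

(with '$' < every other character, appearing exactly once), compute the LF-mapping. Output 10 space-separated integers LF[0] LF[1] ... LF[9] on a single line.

Char counts: '$':1, '0':1, 'U':1, 'a':1, 'c':2, 'n':1, 'o':2, 'r':1
C (first-col start): C('$')=0, C('0')=1, C('U')=2, C('a')=3, C('c')=4, C('n')=6, C('o')=7, C('r')=9
L[0]='0': occ=0, LF[0]=C('0')+0=1+0=1
L[1]='U': occ=0, LF[1]=C('U')+0=2+0=2
L[2]='n': occ=0, LF[2]=C('n')+0=6+0=6
L[3]='r': occ=0, LF[3]=C('r')+0=9+0=9
L[4]='a': occ=0, LF[4]=C('a')+0=3+0=3
L[5]='c': occ=0, LF[5]=C('c')+0=4+0=4
L[6]='o': occ=0, LF[6]=C('o')+0=7+0=7
L[7]='o': occ=1, LF[7]=C('o')+1=7+1=8
L[8]='c': occ=1, LF[8]=C('c')+1=4+1=5
L[9]='$': occ=0, LF[9]=C('$')+0=0+0=0

Answer: 1 2 6 9 3 4 7 8 5 0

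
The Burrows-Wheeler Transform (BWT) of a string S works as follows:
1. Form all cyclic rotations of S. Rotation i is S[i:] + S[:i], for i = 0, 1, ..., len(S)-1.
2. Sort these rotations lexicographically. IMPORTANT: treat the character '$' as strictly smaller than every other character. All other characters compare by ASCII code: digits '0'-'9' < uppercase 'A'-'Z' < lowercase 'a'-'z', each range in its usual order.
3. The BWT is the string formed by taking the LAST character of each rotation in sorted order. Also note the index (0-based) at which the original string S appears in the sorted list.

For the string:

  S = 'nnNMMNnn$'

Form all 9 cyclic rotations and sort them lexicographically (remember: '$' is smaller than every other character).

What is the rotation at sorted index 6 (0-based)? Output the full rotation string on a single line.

Answer: nNMMNnn$n

Derivation:
All 9 rotations (rotation i = S[i:]+S[:i]):
  rot[0] = nnNMMNnn$
  rot[1] = nNMMNnn$n
  rot[2] = NMMNnn$nn
  rot[3] = MMNnn$nnN
  rot[4] = MNnn$nnNM
  rot[5] = Nnn$nnNMM
  rot[6] = nn$nnNMMN
  rot[7] = n$nnNMMNn
  rot[8] = $nnNMMNnn
Sorted (with $ < everything):
  sorted[0] = $nnNMMNnn
  sorted[1] = MMNnn$nnN
  sorted[2] = MNnn$nnNM
  sorted[3] = NMMNnn$nn
  sorted[4] = Nnn$nnNMM
  sorted[5] = n$nnNMMNn
  sorted[6] = nNMMNnn$n
  sorted[7] = nn$nnNMMN
  sorted[8] = nnNMMNnn$
sorted[6] = nNMMNnn$n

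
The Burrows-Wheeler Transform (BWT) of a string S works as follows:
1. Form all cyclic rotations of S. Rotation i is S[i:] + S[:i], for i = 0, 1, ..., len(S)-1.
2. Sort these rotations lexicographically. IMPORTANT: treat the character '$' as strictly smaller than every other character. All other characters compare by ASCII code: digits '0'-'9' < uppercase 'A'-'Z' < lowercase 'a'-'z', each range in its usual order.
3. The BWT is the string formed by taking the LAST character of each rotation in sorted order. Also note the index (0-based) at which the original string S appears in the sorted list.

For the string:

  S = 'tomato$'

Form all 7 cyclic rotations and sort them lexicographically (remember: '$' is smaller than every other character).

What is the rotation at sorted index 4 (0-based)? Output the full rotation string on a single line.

Answer: omato$t

Derivation:
All 7 rotations (rotation i = S[i:]+S[:i]):
  rot[0] = tomato$
  rot[1] = omato$t
  rot[2] = mato$to
  rot[3] = ato$tom
  rot[4] = to$toma
  rot[5] = o$tomat
  rot[6] = $tomato
Sorted (with $ < everything):
  sorted[0] = $tomato
  sorted[1] = ato$tom
  sorted[2] = mato$to
  sorted[3] = o$tomat
  sorted[4] = omato$t
  sorted[5] = to$toma
  sorted[6] = tomato$
sorted[4] = omato$t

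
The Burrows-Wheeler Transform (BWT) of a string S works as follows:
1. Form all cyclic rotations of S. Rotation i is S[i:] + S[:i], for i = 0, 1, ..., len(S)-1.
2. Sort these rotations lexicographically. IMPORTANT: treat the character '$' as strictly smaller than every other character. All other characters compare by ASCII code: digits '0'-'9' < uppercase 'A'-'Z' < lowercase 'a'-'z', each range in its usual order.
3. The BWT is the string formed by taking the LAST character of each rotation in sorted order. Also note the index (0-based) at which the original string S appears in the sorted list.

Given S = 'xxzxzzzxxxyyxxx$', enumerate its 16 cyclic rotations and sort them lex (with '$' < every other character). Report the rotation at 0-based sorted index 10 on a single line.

Answer: yxxx$xxzxzzzxxxy

Derivation:
All 16 rotations (rotation i = S[i:]+S[:i]):
  rot[0] = xxzxzzzxxxyyxxx$
  rot[1] = xzxzzzxxxyyxxx$x
  rot[2] = zxzzzxxxyyxxx$xx
  rot[3] = xzzzxxxyyxxx$xxz
  rot[4] = zzzxxxyyxxx$xxzx
  rot[5] = zzxxxyyxxx$xxzxz
  rot[6] = zxxxyyxxx$xxzxzz
  rot[7] = xxxyyxxx$xxzxzzz
  rot[8] = xxyyxxx$xxzxzzzx
  rot[9] = xyyxxx$xxzxzzzxx
  rot[10] = yyxxx$xxzxzzzxxx
  rot[11] = yxxx$xxzxzzzxxxy
  rot[12] = xxx$xxzxzzzxxxyy
  rot[13] = xx$xxzxzzzxxxyyx
  rot[14] = x$xxzxzzzxxxyyxx
  rot[15] = $xxzxzzzxxxyyxxx
Sorted (with $ < everything):
  sorted[0] = $xxzxzzzxxxyyxxx
  sorted[1] = x$xxzxzzzxxxyyxx
  sorted[2] = xx$xxzxzzzxxxyyx
  sorted[3] = xxx$xxzxzzzxxxyy
  sorted[4] = xxxyyxxx$xxzxzzz
  sorted[5] = xxyyxxx$xxzxzzzx
  sorted[6] = xxzxzzzxxxyyxxx$
  sorted[7] = xyyxxx$xxzxzzzxx
  sorted[8] = xzxzzzxxxyyxxx$x
  sorted[9] = xzzzxxxyyxxx$xxz
  sorted[10] = yxxx$xxzxzzzxxxy
  sorted[11] = yyxxx$xxzxzzzxxx
  sorted[12] = zxxxyyxxx$xxzxzz
  sorted[13] = zxzzzxxxyyxxx$xx
  sorted[14] = zzxxxyyxxx$xxzxz
  sorted[15] = zzzxxxyyxxx$xxzx
sorted[10] = yxxx$xxzxzzzxxxy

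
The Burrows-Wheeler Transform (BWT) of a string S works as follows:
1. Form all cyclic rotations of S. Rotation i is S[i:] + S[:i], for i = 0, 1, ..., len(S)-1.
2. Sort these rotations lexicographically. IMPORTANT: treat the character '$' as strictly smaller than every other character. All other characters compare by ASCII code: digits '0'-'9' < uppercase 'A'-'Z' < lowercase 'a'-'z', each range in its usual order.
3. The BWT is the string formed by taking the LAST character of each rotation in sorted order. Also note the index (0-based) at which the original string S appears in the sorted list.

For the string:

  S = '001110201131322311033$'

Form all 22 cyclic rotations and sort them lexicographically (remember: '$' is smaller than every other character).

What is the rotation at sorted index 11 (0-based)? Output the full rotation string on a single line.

Answer: 1131322311033$00111020

Derivation:
All 22 rotations (rotation i = S[i:]+S[:i]):
  rot[0] = 001110201131322311033$
  rot[1] = 01110201131322311033$0
  rot[2] = 1110201131322311033$00
  rot[3] = 110201131322311033$001
  rot[4] = 10201131322311033$0011
  rot[5] = 0201131322311033$00111
  rot[6] = 201131322311033$001110
  rot[7] = 01131322311033$0011102
  rot[8] = 1131322311033$00111020
  rot[9] = 131322311033$001110201
  rot[10] = 31322311033$0011102011
  rot[11] = 1322311033$00111020113
  rot[12] = 322311033$001110201131
  rot[13] = 22311033$0011102011313
  rot[14] = 2311033$00111020113132
  rot[15] = 311033$001110201131322
  rot[16] = 11033$0011102011313223
  rot[17] = 1033$00111020113132231
  rot[18] = 033$001110201131322311
  rot[19] = 33$0011102011313223110
  rot[20] = 3$00111020113132231103
  rot[21] = $001110201131322311033
Sorted (with $ < everything):
  sorted[0] = $001110201131322311033
  sorted[1] = 001110201131322311033$
  sorted[2] = 01110201131322311033$0
  sorted[3] = 01131322311033$0011102
  sorted[4] = 0201131322311033$00111
  sorted[5] = 033$001110201131322311
  sorted[6] = 10201131322311033$0011
  sorted[7] = 1033$00111020113132231
  sorted[8] = 110201131322311033$001
  sorted[9] = 11033$0011102011313223
  sorted[10] = 1110201131322311033$00
  sorted[11] = 1131322311033$00111020
  sorted[12] = 131322311033$001110201
  sorted[13] = 1322311033$00111020113
  sorted[14] = 201131322311033$001110
  sorted[15] = 22311033$0011102011313
  sorted[16] = 2311033$00111020113132
  sorted[17] = 3$00111020113132231103
  sorted[18] = 311033$001110201131322
  sorted[19] = 31322311033$0011102011
  sorted[20] = 322311033$001110201131
  sorted[21] = 33$0011102011313223110
sorted[11] = 1131322311033$00111020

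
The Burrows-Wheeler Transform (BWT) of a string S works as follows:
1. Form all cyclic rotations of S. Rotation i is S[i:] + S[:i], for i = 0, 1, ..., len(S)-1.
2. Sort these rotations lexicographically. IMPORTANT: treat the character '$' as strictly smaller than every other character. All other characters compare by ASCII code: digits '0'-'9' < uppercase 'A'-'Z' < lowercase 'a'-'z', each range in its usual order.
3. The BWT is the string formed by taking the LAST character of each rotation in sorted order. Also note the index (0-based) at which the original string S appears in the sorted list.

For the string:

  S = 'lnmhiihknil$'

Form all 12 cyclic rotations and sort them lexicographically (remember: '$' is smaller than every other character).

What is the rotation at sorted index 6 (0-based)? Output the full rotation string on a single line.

Answer: knil$lnmhiih

Derivation:
All 12 rotations (rotation i = S[i:]+S[:i]):
  rot[0] = lnmhiihknil$
  rot[1] = nmhiihknil$l
  rot[2] = mhiihknil$ln
  rot[3] = hiihknil$lnm
  rot[4] = iihknil$lnmh
  rot[5] = ihknil$lnmhi
  rot[6] = hknil$lnmhii
  rot[7] = knil$lnmhiih
  rot[8] = nil$lnmhiihk
  rot[9] = il$lnmhiihkn
  rot[10] = l$lnmhiihkni
  rot[11] = $lnmhiihknil
Sorted (with $ < everything):
  sorted[0] = $lnmhiihknil
  sorted[1] = hiihknil$lnm
  sorted[2] = hknil$lnmhii
  sorted[3] = ihknil$lnmhi
  sorted[4] = iihknil$lnmh
  sorted[5] = il$lnmhiihkn
  sorted[6] = knil$lnmhiih
  sorted[7] = l$lnmhiihkni
  sorted[8] = lnmhiihknil$
  sorted[9] = mhiihknil$ln
  sorted[10] = nil$lnmhiihk
  sorted[11] = nmhiihknil$l
sorted[6] = knil$lnmhiih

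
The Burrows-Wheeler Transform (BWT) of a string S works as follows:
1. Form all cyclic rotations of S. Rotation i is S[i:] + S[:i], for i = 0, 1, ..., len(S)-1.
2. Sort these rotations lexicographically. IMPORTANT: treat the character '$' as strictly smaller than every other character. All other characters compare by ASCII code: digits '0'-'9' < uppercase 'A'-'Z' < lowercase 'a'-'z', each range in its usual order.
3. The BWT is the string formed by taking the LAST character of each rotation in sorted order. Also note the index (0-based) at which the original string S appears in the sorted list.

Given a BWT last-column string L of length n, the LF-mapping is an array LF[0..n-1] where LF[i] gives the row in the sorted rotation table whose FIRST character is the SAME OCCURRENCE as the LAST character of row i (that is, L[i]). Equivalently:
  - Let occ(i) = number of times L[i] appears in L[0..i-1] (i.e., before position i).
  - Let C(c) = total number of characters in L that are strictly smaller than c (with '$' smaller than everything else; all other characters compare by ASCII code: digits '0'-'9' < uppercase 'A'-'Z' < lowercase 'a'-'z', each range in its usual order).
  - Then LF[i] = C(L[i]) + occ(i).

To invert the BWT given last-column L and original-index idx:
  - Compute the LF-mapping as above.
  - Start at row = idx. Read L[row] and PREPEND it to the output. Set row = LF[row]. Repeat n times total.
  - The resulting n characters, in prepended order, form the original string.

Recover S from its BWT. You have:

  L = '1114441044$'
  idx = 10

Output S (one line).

LF mapping: 2 3 4 6 7 8 5 1 9 10 0
Walk LF starting at row 10, prepending L[row]:
  step 1: row=10, L[10]='$', prepend. Next row=LF[10]=0
  step 2: row=0, L[0]='1', prepend. Next row=LF[0]=2
  step 3: row=2, L[2]='1', prepend. Next row=LF[2]=4
  step 4: row=4, L[4]='4', prepend. Next row=LF[4]=7
  step 5: row=7, L[7]='0', prepend. Next row=LF[7]=1
  step 6: row=1, L[1]='1', prepend. Next row=LF[1]=3
  step 7: row=3, L[3]='4', prepend. Next row=LF[3]=6
  step 8: row=6, L[6]='1', prepend. Next row=LF[6]=5
  step 9: row=5, L[5]='4', prepend. Next row=LF[5]=8
  step 10: row=8, L[8]='4', prepend. Next row=LF[8]=9
  step 11: row=9, L[9]='4', prepend. Next row=LF[9]=10
Reversed output: 4441410411$

Answer: 4441410411$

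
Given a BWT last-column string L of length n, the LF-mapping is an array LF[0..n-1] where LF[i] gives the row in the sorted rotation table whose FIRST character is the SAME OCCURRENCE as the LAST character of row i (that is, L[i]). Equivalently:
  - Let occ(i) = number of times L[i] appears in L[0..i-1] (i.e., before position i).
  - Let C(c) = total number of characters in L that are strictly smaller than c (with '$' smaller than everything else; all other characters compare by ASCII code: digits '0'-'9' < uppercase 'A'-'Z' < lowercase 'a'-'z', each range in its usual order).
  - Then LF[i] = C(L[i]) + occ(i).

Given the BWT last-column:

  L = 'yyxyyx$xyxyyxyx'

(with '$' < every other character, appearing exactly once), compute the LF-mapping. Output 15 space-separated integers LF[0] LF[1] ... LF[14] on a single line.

Char counts: '$':1, 'x':6, 'y':8
C (first-col start): C('$')=0, C('x')=1, C('y')=7
L[0]='y': occ=0, LF[0]=C('y')+0=7+0=7
L[1]='y': occ=1, LF[1]=C('y')+1=7+1=8
L[2]='x': occ=0, LF[2]=C('x')+0=1+0=1
L[3]='y': occ=2, LF[3]=C('y')+2=7+2=9
L[4]='y': occ=3, LF[4]=C('y')+3=7+3=10
L[5]='x': occ=1, LF[5]=C('x')+1=1+1=2
L[6]='$': occ=0, LF[6]=C('$')+0=0+0=0
L[7]='x': occ=2, LF[7]=C('x')+2=1+2=3
L[8]='y': occ=4, LF[8]=C('y')+4=7+4=11
L[9]='x': occ=3, LF[9]=C('x')+3=1+3=4
L[10]='y': occ=5, LF[10]=C('y')+5=7+5=12
L[11]='y': occ=6, LF[11]=C('y')+6=7+6=13
L[12]='x': occ=4, LF[12]=C('x')+4=1+4=5
L[13]='y': occ=7, LF[13]=C('y')+7=7+7=14
L[14]='x': occ=5, LF[14]=C('x')+5=1+5=6

Answer: 7 8 1 9 10 2 0 3 11 4 12 13 5 14 6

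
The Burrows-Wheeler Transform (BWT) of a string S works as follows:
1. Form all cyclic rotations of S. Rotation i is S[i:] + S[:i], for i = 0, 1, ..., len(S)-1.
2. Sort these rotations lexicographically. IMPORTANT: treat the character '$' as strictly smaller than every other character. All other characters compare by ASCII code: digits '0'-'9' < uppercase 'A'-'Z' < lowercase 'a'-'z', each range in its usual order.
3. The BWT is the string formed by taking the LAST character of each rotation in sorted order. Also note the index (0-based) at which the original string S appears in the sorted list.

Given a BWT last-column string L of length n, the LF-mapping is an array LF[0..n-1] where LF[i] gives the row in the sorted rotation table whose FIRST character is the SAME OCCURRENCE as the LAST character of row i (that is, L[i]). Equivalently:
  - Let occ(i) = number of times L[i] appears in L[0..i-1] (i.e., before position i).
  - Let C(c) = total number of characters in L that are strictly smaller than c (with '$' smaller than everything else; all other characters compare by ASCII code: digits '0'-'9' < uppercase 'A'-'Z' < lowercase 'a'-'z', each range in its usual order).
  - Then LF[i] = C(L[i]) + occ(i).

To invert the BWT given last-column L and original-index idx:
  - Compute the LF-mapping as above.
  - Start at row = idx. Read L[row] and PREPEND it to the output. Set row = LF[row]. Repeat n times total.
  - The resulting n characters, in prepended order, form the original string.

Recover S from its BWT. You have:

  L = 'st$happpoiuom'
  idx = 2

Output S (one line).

Answer: hippopotamus$

Derivation:
LF mapping: 10 11 0 2 1 7 8 9 5 3 12 6 4
Walk LF starting at row 2, prepending L[row]:
  step 1: row=2, L[2]='$', prepend. Next row=LF[2]=0
  step 2: row=0, L[0]='s', prepend. Next row=LF[0]=10
  step 3: row=10, L[10]='u', prepend. Next row=LF[10]=12
  step 4: row=12, L[12]='m', prepend. Next row=LF[12]=4
  step 5: row=4, L[4]='a', prepend. Next row=LF[4]=1
  step 6: row=1, L[1]='t', prepend. Next row=LF[1]=11
  step 7: row=11, L[11]='o', prepend. Next row=LF[11]=6
  step 8: row=6, L[6]='p', prepend. Next row=LF[6]=8
  step 9: row=8, L[8]='o', prepend. Next row=LF[8]=5
  step 10: row=5, L[5]='p', prepend. Next row=LF[5]=7
  step 11: row=7, L[7]='p', prepend. Next row=LF[7]=9
  step 12: row=9, L[9]='i', prepend. Next row=LF[9]=3
  step 13: row=3, L[3]='h', prepend. Next row=LF[3]=2
Reversed output: hippopotamus$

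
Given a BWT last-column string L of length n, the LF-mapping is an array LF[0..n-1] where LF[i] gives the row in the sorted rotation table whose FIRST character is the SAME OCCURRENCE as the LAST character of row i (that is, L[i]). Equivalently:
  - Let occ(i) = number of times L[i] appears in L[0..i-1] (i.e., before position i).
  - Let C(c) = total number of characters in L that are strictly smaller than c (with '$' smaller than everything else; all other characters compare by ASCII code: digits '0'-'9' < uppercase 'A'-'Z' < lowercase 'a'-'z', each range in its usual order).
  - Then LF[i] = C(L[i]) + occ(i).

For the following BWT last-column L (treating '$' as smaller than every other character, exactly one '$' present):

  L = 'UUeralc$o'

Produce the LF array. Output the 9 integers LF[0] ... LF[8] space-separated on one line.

Answer: 1 2 5 8 3 6 4 0 7

Derivation:
Char counts: '$':1, 'U':2, 'a':1, 'c':1, 'e':1, 'l':1, 'o':1, 'r':1
C (first-col start): C('$')=0, C('U')=1, C('a')=3, C('c')=4, C('e')=5, C('l')=6, C('o')=7, C('r')=8
L[0]='U': occ=0, LF[0]=C('U')+0=1+0=1
L[1]='U': occ=1, LF[1]=C('U')+1=1+1=2
L[2]='e': occ=0, LF[2]=C('e')+0=5+0=5
L[3]='r': occ=0, LF[3]=C('r')+0=8+0=8
L[4]='a': occ=0, LF[4]=C('a')+0=3+0=3
L[5]='l': occ=0, LF[5]=C('l')+0=6+0=6
L[6]='c': occ=0, LF[6]=C('c')+0=4+0=4
L[7]='$': occ=0, LF[7]=C('$')+0=0+0=0
L[8]='o': occ=0, LF[8]=C('o')+0=7+0=7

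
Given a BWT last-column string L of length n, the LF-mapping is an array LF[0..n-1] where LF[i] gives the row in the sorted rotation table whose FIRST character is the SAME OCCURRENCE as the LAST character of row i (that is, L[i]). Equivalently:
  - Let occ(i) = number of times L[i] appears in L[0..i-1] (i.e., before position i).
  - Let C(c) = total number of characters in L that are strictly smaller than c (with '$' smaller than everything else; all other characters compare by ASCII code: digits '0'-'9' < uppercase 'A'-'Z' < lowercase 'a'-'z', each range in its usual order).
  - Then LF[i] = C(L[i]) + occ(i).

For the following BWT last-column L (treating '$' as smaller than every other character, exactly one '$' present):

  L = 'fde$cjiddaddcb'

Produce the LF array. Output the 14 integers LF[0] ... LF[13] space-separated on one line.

Char counts: '$':1, 'a':1, 'b':1, 'c':2, 'd':5, 'e':1, 'f':1, 'i':1, 'j':1
C (first-col start): C('$')=0, C('a')=1, C('b')=2, C('c')=3, C('d')=5, C('e')=10, C('f')=11, C('i')=12, C('j')=13
L[0]='f': occ=0, LF[0]=C('f')+0=11+0=11
L[1]='d': occ=0, LF[1]=C('d')+0=5+0=5
L[2]='e': occ=0, LF[2]=C('e')+0=10+0=10
L[3]='$': occ=0, LF[3]=C('$')+0=0+0=0
L[4]='c': occ=0, LF[4]=C('c')+0=3+0=3
L[5]='j': occ=0, LF[5]=C('j')+0=13+0=13
L[6]='i': occ=0, LF[6]=C('i')+0=12+0=12
L[7]='d': occ=1, LF[7]=C('d')+1=5+1=6
L[8]='d': occ=2, LF[8]=C('d')+2=5+2=7
L[9]='a': occ=0, LF[9]=C('a')+0=1+0=1
L[10]='d': occ=3, LF[10]=C('d')+3=5+3=8
L[11]='d': occ=4, LF[11]=C('d')+4=5+4=9
L[12]='c': occ=1, LF[12]=C('c')+1=3+1=4
L[13]='b': occ=0, LF[13]=C('b')+0=2+0=2

Answer: 11 5 10 0 3 13 12 6 7 1 8 9 4 2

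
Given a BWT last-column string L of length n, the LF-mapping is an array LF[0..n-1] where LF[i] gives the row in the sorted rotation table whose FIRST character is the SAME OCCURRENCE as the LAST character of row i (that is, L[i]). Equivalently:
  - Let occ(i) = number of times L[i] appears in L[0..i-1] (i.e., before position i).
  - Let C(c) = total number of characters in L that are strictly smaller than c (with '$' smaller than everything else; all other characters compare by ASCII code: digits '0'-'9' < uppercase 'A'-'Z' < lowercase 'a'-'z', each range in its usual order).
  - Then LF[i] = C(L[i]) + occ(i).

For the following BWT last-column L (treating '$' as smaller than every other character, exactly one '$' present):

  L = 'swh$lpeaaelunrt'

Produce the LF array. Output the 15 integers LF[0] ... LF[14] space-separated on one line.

Char counts: '$':1, 'a':2, 'e':2, 'h':1, 'l':2, 'n':1, 'p':1, 'r':1, 's':1, 't':1, 'u':1, 'w':1
C (first-col start): C('$')=0, C('a')=1, C('e')=3, C('h')=5, C('l')=6, C('n')=8, C('p')=9, C('r')=10, C('s')=11, C('t')=12, C('u')=13, C('w')=14
L[0]='s': occ=0, LF[0]=C('s')+0=11+0=11
L[1]='w': occ=0, LF[1]=C('w')+0=14+0=14
L[2]='h': occ=0, LF[2]=C('h')+0=5+0=5
L[3]='$': occ=0, LF[3]=C('$')+0=0+0=0
L[4]='l': occ=0, LF[4]=C('l')+0=6+0=6
L[5]='p': occ=0, LF[5]=C('p')+0=9+0=9
L[6]='e': occ=0, LF[6]=C('e')+0=3+0=3
L[7]='a': occ=0, LF[7]=C('a')+0=1+0=1
L[8]='a': occ=1, LF[8]=C('a')+1=1+1=2
L[9]='e': occ=1, LF[9]=C('e')+1=3+1=4
L[10]='l': occ=1, LF[10]=C('l')+1=6+1=7
L[11]='u': occ=0, LF[11]=C('u')+0=13+0=13
L[12]='n': occ=0, LF[12]=C('n')+0=8+0=8
L[13]='r': occ=0, LF[13]=C('r')+0=10+0=10
L[14]='t': occ=0, LF[14]=C('t')+0=12+0=12

Answer: 11 14 5 0 6 9 3 1 2 4 7 13 8 10 12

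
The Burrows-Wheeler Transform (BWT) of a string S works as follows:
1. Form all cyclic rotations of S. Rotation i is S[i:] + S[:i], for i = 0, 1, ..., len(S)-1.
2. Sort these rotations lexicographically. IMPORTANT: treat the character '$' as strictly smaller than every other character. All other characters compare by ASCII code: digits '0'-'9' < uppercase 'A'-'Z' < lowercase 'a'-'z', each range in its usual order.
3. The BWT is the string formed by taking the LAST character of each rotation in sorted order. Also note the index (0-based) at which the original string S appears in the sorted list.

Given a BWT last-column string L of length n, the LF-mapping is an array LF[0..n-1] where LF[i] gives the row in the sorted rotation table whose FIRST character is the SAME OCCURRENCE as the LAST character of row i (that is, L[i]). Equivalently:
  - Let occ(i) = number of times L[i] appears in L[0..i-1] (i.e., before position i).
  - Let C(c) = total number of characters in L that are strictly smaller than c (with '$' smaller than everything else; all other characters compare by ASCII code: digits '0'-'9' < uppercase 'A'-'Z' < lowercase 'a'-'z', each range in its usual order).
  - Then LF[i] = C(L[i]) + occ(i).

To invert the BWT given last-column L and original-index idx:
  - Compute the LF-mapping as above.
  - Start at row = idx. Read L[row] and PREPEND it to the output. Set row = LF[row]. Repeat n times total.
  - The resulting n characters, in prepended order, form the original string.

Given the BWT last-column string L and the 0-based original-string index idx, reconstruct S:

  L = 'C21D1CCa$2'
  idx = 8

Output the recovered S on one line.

LF mapping: 5 3 1 8 2 6 7 9 0 4
Walk LF starting at row 8, prepending L[row]:
  step 1: row=8, L[8]='$', prepend. Next row=LF[8]=0
  step 2: row=0, L[0]='C', prepend. Next row=LF[0]=5
  step 3: row=5, L[5]='C', prepend. Next row=LF[5]=6
  step 4: row=6, L[6]='C', prepend. Next row=LF[6]=7
  step 5: row=7, L[7]='a', prepend. Next row=LF[7]=9
  step 6: row=9, L[9]='2', prepend. Next row=LF[9]=4
  step 7: row=4, L[4]='1', prepend. Next row=LF[4]=2
  step 8: row=2, L[2]='1', prepend. Next row=LF[2]=1
  step 9: row=1, L[1]='2', prepend. Next row=LF[1]=3
  step 10: row=3, L[3]='D', prepend. Next row=LF[3]=8
Reversed output: D2112aCCC$

Answer: D2112aCCC$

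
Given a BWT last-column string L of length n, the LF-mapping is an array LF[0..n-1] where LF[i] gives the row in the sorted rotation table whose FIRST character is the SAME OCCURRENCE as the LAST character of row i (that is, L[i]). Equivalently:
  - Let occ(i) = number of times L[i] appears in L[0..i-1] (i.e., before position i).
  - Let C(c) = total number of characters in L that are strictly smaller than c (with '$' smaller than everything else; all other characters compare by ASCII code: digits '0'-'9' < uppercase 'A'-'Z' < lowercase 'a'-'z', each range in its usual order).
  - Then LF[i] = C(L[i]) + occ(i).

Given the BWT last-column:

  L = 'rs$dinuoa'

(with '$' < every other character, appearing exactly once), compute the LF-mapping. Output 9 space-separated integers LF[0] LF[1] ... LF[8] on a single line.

Char counts: '$':1, 'a':1, 'd':1, 'i':1, 'n':1, 'o':1, 'r':1, 's':1, 'u':1
C (first-col start): C('$')=0, C('a')=1, C('d')=2, C('i')=3, C('n')=4, C('o')=5, C('r')=6, C('s')=7, C('u')=8
L[0]='r': occ=0, LF[0]=C('r')+0=6+0=6
L[1]='s': occ=0, LF[1]=C('s')+0=7+0=7
L[2]='$': occ=0, LF[2]=C('$')+0=0+0=0
L[3]='d': occ=0, LF[3]=C('d')+0=2+0=2
L[4]='i': occ=0, LF[4]=C('i')+0=3+0=3
L[5]='n': occ=0, LF[5]=C('n')+0=4+0=4
L[6]='u': occ=0, LF[6]=C('u')+0=8+0=8
L[7]='o': occ=0, LF[7]=C('o')+0=5+0=5
L[8]='a': occ=0, LF[8]=C('a')+0=1+0=1

Answer: 6 7 0 2 3 4 8 5 1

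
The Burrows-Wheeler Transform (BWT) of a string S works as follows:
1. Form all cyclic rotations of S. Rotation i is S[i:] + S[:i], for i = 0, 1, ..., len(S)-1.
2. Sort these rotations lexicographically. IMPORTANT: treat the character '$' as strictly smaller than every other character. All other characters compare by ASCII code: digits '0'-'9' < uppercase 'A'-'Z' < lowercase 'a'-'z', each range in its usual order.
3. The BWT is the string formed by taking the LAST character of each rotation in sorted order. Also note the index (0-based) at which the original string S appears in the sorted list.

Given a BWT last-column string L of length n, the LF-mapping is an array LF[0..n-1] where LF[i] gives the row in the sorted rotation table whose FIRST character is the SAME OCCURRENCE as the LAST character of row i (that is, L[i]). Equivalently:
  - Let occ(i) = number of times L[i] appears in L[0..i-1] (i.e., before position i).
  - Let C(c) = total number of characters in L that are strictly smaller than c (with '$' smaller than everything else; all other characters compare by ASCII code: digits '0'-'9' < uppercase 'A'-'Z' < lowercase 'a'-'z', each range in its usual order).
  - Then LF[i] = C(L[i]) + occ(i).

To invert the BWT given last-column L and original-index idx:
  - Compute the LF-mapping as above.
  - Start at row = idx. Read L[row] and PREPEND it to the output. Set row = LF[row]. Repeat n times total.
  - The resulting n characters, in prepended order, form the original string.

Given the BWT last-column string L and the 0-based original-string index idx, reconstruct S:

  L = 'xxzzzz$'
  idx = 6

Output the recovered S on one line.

Answer: zzzzxx$

Derivation:
LF mapping: 1 2 3 4 5 6 0
Walk LF starting at row 6, prepending L[row]:
  step 1: row=6, L[6]='$', prepend. Next row=LF[6]=0
  step 2: row=0, L[0]='x', prepend. Next row=LF[0]=1
  step 3: row=1, L[1]='x', prepend. Next row=LF[1]=2
  step 4: row=2, L[2]='z', prepend. Next row=LF[2]=3
  step 5: row=3, L[3]='z', prepend. Next row=LF[3]=4
  step 6: row=4, L[4]='z', prepend. Next row=LF[4]=5
  step 7: row=5, L[5]='z', prepend. Next row=LF[5]=6
Reversed output: zzzzxx$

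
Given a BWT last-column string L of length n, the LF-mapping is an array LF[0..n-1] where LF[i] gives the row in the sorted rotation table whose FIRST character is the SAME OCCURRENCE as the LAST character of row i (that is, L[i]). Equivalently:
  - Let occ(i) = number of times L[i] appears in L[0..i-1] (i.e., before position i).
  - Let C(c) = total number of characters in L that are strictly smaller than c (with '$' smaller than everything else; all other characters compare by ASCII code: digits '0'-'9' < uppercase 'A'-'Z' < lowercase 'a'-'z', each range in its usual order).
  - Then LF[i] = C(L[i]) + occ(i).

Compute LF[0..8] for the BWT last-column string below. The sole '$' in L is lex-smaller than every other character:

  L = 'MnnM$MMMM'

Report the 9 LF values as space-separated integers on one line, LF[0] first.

Answer: 1 7 8 2 0 3 4 5 6

Derivation:
Char counts: '$':1, 'M':6, 'n':2
C (first-col start): C('$')=0, C('M')=1, C('n')=7
L[0]='M': occ=0, LF[0]=C('M')+0=1+0=1
L[1]='n': occ=0, LF[1]=C('n')+0=7+0=7
L[2]='n': occ=1, LF[2]=C('n')+1=7+1=8
L[3]='M': occ=1, LF[3]=C('M')+1=1+1=2
L[4]='$': occ=0, LF[4]=C('$')+0=0+0=0
L[5]='M': occ=2, LF[5]=C('M')+2=1+2=3
L[6]='M': occ=3, LF[6]=C('M')+3=1+3=4
L[7]='M': occ=4, LF[7]=C('M')+4=1+4=5
L[8]='M': occ=5, LF[8]=C('M')+5=1+5=6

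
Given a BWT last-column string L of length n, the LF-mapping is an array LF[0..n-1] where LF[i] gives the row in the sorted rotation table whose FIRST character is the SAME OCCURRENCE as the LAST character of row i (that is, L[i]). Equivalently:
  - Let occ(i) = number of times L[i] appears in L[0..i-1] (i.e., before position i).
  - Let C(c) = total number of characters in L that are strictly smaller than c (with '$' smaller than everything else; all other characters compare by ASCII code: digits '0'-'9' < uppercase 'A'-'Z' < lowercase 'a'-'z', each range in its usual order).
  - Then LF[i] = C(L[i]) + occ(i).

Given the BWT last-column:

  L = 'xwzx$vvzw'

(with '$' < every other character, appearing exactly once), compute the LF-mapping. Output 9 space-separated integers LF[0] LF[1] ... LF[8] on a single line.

Char counts: '$':1, 'v':2, 'w':2, 'x':2, 'z':2
C (first-col start): C('$')=0, C('v')=1, C('w')=3, C('x')=5, C('z')=7
L[0]='x': occ=0, LF[0]=C('x')+0=5+0=5
L[1]='w': occ=0, LF[1]=C('w')+0=3+0=3
L[2]='z': occ=0, LF[2]=C('z')+0=7+0=7
L[3]='x': occ=1, LF[3]=C('x')+1=5+1=6
L[4]='$': occ=0, LF[4]=C('$')+0=0+0=0
L[5]='v': occ=0, LF[5]=C('v')+0=1+0=1
L[6]='v': occ=1, LF[6]=C('v')+1=1+1=2
L[7]='z': occ=1, LF[7]=C('z')+1=7+1=8
L[8]='w': occ=1, LF[8]=C('w')+1=3+1=4

Answer: 5 3 7 6 0 1 2 8 4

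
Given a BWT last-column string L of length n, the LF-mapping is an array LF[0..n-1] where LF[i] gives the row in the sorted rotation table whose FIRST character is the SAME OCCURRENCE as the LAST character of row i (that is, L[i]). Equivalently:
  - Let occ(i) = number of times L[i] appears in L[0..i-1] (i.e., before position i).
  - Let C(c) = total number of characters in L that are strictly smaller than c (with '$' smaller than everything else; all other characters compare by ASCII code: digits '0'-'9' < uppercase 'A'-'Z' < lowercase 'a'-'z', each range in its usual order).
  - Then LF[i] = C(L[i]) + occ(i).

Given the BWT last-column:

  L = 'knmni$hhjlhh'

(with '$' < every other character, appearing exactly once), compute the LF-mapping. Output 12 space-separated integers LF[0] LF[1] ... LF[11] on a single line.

Char counts: '$':1, 'h':4, 'i':1, 'j':1, 'k':1, 'l':1, 'm':1, 'n':2
C (first-col start): C('$')=0, C('h')=1, C('i')=5, C('j')=6, C('k')=7, C('l')=8, C('m')=9, C('n')=10
L[0]='k': occ=0, LF[0]=C('k')+0=7+0=7
L[1]='n': occ=0, LF[1]=C('n')+0=10+0=10
L[2]='m': occ=0, LF[2]=C('m')+0=9+0=9
L[3]='n': occ=1, LF[3]=C('n')+1=10+1=11
L[4]='i': occ=0, LF[4]=C('i')+0=5+0=5
L[5]='$': occ=0, LF[5]=C('$')+0=0+0=0
L[6]='h': occ=0, LF[6]=C('h')+0=1+0=1
L[7]='h': occ=1, LF[7]=C('h')+1=1+1=2
L[8]='j': occ=0, LF[8]=C('j')+0=6+0=6
L[9]='l': occ=0, LF[9]=C('l')+0=8+0=8
L[10]='h': occ=2, LF[10]=C('h')+2=1+2=3
L[11]='h': occ=3, LF[11]=C('h')+3=1+3=4

Answer: 7 10 9 11 5 0 1 2 6 8 3 4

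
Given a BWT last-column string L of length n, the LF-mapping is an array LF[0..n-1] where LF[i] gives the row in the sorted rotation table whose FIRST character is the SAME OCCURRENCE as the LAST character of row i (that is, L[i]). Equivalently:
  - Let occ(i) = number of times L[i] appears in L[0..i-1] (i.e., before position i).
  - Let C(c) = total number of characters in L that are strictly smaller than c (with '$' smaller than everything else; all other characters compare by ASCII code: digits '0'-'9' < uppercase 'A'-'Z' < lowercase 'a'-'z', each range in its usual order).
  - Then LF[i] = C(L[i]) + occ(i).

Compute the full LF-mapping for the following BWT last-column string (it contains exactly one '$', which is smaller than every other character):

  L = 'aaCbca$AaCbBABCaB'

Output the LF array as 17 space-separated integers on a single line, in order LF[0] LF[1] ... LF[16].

Char counts: '$':1, 'A':2, 'B':3, 'C':3, 'a':5, 'b':2, 'c':1
C (first-col start): C('$')=0, C('A')=1, C('B')=3, C('C')=6, C('a')=9, C('b')=14, C('c')=16
L[0]='a': occ=0, LF[0]=C('a')+0=9+0=9
L[1]='a': occ=1, LF[1]=C('a')+1=9+1=10
L[2]='C': occ=0, LF[2]=C('C')+0=6+0=6
L[3]='b': occ=0, LF[3]=C('b')+0=14+0=14
L[4]='c': occ=0, LF[4]=C('c')+0=16+0=16
L[5]='a': occ=2, LF[5]=C('a')+2=9+2=11
L[6]='$': occ=0, LF[6]=C('$')+0=0+0=0
L[7]='A': occ=0, LF[7]=C('A')+0=1+0=1
L[8]='a': occ=3, LF[8]=C('a')+3=9+3=12
L[9]='C': occ=1, LF[9]=C('C')+1=6+1=7
L[10]='b': occ=1, LF[10]=C('b')+1=14+1=15
L[11]='B': occ=0, LF[11]=C('B')+0=3+0=3
L[12]='A': occ=1, LF[12]=C('A')+1=1+1=2
L[13]='B': occ=1, LF[13]=C('B')+1=3+1=4
L[14]='C': occ=2, LF[14]=C('C')+2=6+2=8
L[15]='a': occ=4, LF[15]=C('a')+4=9+4=13
L[16]='B': occ=2, LF[16]=C('B')+2=3+2=5

Answer: 9 10 6 14 16 11 0 1 12 7 15 3 2 4 8 13 5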